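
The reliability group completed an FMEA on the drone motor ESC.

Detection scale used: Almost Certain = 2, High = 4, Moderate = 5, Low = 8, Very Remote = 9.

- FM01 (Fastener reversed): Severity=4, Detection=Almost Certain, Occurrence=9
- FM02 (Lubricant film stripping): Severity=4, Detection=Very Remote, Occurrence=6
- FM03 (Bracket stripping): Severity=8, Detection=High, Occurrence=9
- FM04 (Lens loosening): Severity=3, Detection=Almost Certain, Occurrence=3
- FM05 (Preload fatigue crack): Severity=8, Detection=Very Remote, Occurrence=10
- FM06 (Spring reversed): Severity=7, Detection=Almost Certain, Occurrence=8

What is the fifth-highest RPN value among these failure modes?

RPN = Severity × Occurrence × Detection:
  FM01: 4 × 9 × 2 = 72
  FM02: 4 × 6 × 9 = 216
  FM03: 8 × 9 × 4 = 288
  FM04: 3 × 3 × 2 = 18
  FM05: 8 × 10 × 9 = 720
  FM06: 7 × 8 × 2 = 112
Sorted descending: 720, 288, 216, 112, 72, 18.
The fifth-highest RPN is 72 (FM01).

72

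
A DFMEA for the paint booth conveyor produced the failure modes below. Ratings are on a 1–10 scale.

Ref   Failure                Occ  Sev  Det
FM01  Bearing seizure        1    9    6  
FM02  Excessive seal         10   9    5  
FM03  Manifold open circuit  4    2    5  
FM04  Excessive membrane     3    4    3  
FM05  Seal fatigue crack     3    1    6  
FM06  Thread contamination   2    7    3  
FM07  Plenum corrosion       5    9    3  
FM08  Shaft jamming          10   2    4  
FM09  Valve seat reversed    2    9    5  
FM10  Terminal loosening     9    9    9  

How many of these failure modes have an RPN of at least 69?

5

RPN = Severity × Occurrence × Detection:
  FM01: 9 × 1 × 6 = 54
  FM02: 9 × 10 × 5 = 450
  FM03: 2 × 4 × 5 = 40
  FM04: 4 × 3 × 3 = 36
  FM05: 1 × 3 × 6 = 18
  FM06: 7 × 2 × 3 = 42
  FM07: 9 × 5 × 3 = 135
  FM08: 2 × 10 × 4 = 80
  FM09: 9 × 2 × 5 = 90
  FM10: 9 × 9 × 9 = 729
Modes with RPN ≥ 69: FM02 (450), FM07 (135), FM08 (80), FM09 (90), FM10 (729) → 5.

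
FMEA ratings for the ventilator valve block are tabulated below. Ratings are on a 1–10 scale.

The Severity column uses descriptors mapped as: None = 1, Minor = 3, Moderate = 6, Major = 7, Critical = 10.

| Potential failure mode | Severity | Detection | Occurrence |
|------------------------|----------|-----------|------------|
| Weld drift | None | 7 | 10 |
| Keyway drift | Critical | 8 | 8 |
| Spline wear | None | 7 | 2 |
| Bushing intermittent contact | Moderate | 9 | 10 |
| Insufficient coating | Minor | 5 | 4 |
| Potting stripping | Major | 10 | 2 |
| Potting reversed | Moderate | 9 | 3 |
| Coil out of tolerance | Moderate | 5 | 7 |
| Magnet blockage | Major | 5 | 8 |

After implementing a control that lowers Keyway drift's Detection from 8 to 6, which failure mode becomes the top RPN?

Bushing intermittent contact

RPN = Severity × Occurrence × Detection:
  Weld drift: 1 × 10 × 7 = 70
  Keyway drift: 10 × 8 × 8 = 640
  Spline wear: 1 × 2 × 7 = 14
  Bushing intermittent contact: 6 × 10 × 9 = 540
  Insufficient coating: 3 × 4 × 5 = 60
  Potting stripping: 7 × 2 × 10 = 140
  Potting reversed: 6 × 3 × 9 = 162
  Coil out of tolerance: 6 × 7 × 5 = 210
  Magnet blockage: 7 × 8 × 5 = 280
After action: Keyway drift → 10 × 8 × 6 = 480.
Revised RPNs: Bushing intermittent contact=540, Keyway drift=480, Magnet blockage=280, Coil out of tolerance=210, Potting reversed=162, Potting stripping=140, Weld drift=70, Insufficient coating=60, Spline wear=14.
Highest is now Bushing intermittent contact (540).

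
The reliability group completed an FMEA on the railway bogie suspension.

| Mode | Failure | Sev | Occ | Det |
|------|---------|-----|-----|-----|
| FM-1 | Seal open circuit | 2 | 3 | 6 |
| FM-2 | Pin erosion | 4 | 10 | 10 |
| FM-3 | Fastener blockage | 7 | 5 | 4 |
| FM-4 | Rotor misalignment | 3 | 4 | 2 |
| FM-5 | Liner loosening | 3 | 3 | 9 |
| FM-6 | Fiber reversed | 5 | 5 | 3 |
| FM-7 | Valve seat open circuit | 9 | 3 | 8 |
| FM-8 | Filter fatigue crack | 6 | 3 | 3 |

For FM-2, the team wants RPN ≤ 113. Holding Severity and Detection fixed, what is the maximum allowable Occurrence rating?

2

FM-2: S=4, O=10, D=10 → current RPN = 400.
Fixed product = 40. Need 40 × O ≤ 113, so O ≤ 113/40 = 2.83.
Maximum integer Occurrence rating = 2 (gives RPN 80; O=3 would give 120 > 113).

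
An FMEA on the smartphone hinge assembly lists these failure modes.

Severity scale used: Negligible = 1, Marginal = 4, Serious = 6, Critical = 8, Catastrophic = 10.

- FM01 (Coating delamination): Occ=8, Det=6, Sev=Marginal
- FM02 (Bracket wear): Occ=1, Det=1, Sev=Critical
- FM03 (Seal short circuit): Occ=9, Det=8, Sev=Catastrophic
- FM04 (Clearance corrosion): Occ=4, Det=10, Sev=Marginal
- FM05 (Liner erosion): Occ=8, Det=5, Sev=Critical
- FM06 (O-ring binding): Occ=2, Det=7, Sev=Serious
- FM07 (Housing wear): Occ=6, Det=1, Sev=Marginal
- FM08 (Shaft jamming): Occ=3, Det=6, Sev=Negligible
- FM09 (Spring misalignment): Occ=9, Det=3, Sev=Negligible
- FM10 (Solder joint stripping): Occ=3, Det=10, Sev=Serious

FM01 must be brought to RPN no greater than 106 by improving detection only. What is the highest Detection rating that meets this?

FM01: S=4, O=8, D=6 → current RPN = 192.
Fixed product = 32. Need 32 × D ≤ 106, so D ≤ 106/32 = 3.31.
Maximum integer Detection rating = 3 (gives RPN 96; D=4 would give 128 > 106).

3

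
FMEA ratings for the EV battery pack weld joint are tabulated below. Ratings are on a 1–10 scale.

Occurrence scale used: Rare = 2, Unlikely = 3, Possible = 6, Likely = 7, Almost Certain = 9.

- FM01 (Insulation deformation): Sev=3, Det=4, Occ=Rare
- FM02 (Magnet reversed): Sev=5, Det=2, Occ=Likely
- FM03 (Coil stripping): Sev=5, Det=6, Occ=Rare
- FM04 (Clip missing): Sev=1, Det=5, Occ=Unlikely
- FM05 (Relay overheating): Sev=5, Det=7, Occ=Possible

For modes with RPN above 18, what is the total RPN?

364

RPN = Severity × Occurrence × Detection:
  FM01: 3 × 2 × 4 = 24
  FM02: 5 × 7 × 2 = 70
  FM03: 5 × 2 × 6 = 60
  FM04: 1 × 3 × 5 = 15
  FM05: 5 × 6 × 7 = 210
RPN > 18: FM01 (24), FM02 (70), FM03 (60), FM05 (210).
Sum: 24 + 70 + 60 + 210 = 364.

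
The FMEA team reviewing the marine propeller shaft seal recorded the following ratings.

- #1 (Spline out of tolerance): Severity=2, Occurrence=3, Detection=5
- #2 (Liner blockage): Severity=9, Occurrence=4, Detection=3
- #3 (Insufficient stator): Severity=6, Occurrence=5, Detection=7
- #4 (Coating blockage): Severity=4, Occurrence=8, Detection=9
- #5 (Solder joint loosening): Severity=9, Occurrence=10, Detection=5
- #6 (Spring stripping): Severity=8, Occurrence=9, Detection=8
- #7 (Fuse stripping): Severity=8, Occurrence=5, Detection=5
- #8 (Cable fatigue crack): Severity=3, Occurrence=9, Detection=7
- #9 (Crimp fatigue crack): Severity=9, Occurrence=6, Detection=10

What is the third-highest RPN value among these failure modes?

RPN = Severity × Occurrence × Detection:
  #1: 2 × 3 × 5 = 30
  #2: 9 × 4 × 3 = 108
  #3: 6 × 5 × 7 = 210
  #4: 4 × 8 × 9 = 288
  #5: 9 × 10 × 5 = 450
  #6: 8 × 9 × 8 = 576
  #7: 8 × 5 × 5 = 200
  #8: 3 × 9 × 7 = 189
  #9: 9 × 6 × 10 = 540
Sorted descending: 576, 540, 450, 288, 210, 200, 189, 108, 30.
The third-highest RPN is 450 (#5).

450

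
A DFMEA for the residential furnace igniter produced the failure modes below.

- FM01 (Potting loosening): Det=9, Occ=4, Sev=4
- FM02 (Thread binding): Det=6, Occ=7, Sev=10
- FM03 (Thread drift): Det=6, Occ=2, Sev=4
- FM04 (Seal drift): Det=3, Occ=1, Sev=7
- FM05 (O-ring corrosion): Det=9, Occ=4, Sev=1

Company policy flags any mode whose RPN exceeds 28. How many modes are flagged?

RPN = Severity × Occurrence × Detection:
  FM01: 4 × 4 × 9 = 144
  FM02: 10 × 7 × 6 = 420
  FM03: 4 × 2 × 6 = 48
  FM04: 7 × 1 × 3 = 21
  FM05: 1 × 4 × 9 = 36
Modes with RPN > 28: FM01 (144), FM02 (420), FM03 (48), FM05 (36) → 4.

4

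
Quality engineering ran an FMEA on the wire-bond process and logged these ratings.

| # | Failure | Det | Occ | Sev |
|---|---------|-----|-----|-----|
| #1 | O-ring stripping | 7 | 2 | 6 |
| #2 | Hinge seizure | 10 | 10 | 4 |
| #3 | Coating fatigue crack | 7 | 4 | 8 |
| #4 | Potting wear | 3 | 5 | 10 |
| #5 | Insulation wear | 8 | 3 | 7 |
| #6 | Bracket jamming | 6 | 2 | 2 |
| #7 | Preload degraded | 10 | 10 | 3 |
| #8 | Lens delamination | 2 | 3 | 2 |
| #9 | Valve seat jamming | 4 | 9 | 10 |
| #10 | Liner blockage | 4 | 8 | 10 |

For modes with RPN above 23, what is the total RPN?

2030

RPN = Severity × Occurrence × Detection:
  #1: 6 × 2 × 7 = 84
  #2: 4 × 10 × 10 = 400
  #3: 8 × 4 × 7 = 224
  #4: 10 × 5 × 3 = 150
  #5: 7 × 3 × 8 = 168
  #6: 2 × 2 × 6 = 24
  #7: 3 × 10 × 10 = 300
  #8: 2 × 3 × 2 = 12
  #9: 10 × 9 × 4 = 360
  #10: 10 × 8 × 4 = 320
RPN > 23: #1 (84), #2 (400), #3 (224), #4 (150), #5 (168), #6 (24), #7 (300), #9 (360), #10 (320).
Sum: 84 + 400 + 224 + 150 + 168 + 24 + 300 + 360 + 320 = 2030.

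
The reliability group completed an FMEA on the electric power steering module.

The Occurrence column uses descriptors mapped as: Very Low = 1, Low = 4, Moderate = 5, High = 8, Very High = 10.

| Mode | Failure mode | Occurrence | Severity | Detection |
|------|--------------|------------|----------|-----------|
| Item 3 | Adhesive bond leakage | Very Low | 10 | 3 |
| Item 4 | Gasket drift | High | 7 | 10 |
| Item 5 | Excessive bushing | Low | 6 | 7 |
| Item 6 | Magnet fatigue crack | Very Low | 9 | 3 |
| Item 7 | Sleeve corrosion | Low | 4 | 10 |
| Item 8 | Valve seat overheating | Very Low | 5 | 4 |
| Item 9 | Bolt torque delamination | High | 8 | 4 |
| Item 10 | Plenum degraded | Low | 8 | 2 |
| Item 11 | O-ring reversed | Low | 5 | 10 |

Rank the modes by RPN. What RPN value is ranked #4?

RPN = Severity × Occurrence × Detection:
  Item 3: 10 × 1 × 3 = 30
  Item 4: 7 × 8 × 10 = 560
  Item 5: 6 × 4 × 7 = 168
  Item 6: 9 × 1 × 3 = 27
  Item 7: 4 × 4 × 10 = 160
  Item 8: 5 × 1 × 4 = 20
  Item 9: 8 × 8 × 4 = 256
  Item 10: 8 × 4 × 2 = 64
  Item 11: 5 × 4 × 10 = 200
Sorted descending: 560, 256, 200, 168, 160, 64, 30, 27, 20.
The fourth-highest RPN is 168 (Item 5).

168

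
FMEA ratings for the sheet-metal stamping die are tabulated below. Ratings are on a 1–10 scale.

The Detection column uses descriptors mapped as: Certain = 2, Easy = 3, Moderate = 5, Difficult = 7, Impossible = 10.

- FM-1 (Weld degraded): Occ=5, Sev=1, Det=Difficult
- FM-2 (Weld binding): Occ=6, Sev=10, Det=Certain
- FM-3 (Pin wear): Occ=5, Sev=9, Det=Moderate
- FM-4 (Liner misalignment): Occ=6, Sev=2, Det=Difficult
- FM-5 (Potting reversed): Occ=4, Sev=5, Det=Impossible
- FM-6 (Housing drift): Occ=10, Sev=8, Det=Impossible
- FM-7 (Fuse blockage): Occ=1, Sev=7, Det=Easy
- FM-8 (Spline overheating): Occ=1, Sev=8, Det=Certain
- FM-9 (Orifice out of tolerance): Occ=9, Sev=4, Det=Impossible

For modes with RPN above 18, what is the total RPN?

1845

RPN = Severity × Occurrence × Detection:
  FM-1: 1 × 5 × 7 = 35
  FM-2: 10 × 6 × 2 = 120
  FM-3: 9 × 5 × 5 = 225
  FM-4: 2 × 6 × 7 = 84
  FM-5: 5 × 4 × 10 = 200
  FM-6: 8 × 10 × 10 = 800
  FM-7: 7 × 1 × 3 = 21
  FM-8: 8 × 1 × 2 = 16
  FM-9: 4 × 9 × 10 = 360
RPN > 18: FM-1 (35), FM-2 (120), FM-3 (225), FM-4 (84), FM-5 (200), FM-6 (800), FM-7 (21), FM-9 (360).
Sum: 35 + 120 + 225 + 84 + 200 + 800 + 21 + 360 = 1845.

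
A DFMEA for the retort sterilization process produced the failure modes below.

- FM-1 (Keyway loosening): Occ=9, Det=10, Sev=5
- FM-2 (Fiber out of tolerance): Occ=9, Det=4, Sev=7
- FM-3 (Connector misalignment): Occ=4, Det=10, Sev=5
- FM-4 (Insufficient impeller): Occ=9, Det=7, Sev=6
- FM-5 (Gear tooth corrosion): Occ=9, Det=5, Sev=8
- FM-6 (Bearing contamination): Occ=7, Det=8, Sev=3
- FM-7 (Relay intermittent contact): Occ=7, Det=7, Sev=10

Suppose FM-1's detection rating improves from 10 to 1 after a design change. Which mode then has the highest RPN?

FM-7

RPN = Severity × Occurrence × Detection:
  FM-1: 5 × 9 × 10 = 450
  FM-2: 7 × 9 × 4 = 252
  FM-3: 5 × 4 × 10 = 200
  FM-4: 6 × 9 × 7 = 378
  FM-5: 8 × 9 × 5 = 360
  FM-6: 3 × 7 × 8 = 168
  FM-7: 10 × 7 × 7 = 490
After action: FM-1 → 5 × 9 × 1 = 45.
Revised RPNs: FM-7=490, FM-4=378, FM-5=360, FM-2=252, FM-3=200, FM-6=168, FM-1=45.
Highest is now FM-7 (490).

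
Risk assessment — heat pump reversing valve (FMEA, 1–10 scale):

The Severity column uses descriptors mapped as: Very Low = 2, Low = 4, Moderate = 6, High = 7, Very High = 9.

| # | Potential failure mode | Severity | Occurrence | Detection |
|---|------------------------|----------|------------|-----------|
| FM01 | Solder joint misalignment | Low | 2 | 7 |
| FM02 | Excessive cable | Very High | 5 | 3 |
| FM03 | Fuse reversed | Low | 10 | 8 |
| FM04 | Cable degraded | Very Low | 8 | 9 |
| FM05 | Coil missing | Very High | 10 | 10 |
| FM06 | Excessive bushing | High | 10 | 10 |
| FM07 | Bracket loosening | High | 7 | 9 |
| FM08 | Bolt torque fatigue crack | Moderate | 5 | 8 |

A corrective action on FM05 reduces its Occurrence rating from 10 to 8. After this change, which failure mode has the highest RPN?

RPN = Severity × Occurrence × Detection:
  FM01: 4 × 2 × 7 = 56
  FM02: 9 × 5 × 3 = 135
  FM03: 4 × 10 × 8 = 320
  FM04: 2 × 8 × 9 = 144
  FM05: 9 × 10 × 10 = 900
  FM06: 7 × 10 × 10 = 700
  FM07: 7 × 7 × 9 = 441
  FM08: 6 × 5 × 8 = 240
After action: FM05 → 9 × 8 × 10 = 720.
Revised RPNs: FM05=720, FM06=700, FM07=441, FM03=320, FM08=240, FM04=144, FM02=135, FM01=56.
Highest is now FM05 (720).

FM05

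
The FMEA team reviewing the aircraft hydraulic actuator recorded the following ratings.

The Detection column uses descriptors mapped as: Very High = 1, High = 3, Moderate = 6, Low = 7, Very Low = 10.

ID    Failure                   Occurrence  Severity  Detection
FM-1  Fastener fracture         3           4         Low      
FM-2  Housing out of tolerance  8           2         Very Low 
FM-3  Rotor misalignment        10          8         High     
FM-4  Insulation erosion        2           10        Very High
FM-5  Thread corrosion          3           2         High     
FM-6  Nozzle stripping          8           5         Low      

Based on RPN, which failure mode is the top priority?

FM-6

RPN = Severity × Occurrence × Detection:
  FM-1: 4 × 3 × 7 = 84
  FM-2: 2 × 8 × 10 = 160
  FM-3: 8 × 10 × 3 = 240
  FM-4: 10 × 2 × 1 = 20
  FM-5: 2 × 3 × 3 = 18
  FM-6: 5 × 8 × 7 = 280
Highest RPN is 280 → FM-6.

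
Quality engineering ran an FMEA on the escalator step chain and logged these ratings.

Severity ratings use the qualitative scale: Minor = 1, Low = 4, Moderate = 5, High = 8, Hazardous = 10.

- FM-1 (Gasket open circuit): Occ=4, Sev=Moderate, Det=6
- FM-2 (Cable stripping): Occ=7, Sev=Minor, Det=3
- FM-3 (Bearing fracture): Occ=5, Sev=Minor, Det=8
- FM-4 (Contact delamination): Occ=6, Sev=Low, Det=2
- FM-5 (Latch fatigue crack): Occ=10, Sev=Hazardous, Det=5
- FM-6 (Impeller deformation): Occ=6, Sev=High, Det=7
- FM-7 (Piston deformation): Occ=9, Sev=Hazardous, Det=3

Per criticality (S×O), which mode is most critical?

FM-5

Criticality = Severity × Occurrence:
  FM-1: 5 × 4 = 20
  FM-2: 1 × 7 = 7
  FM-3: 1 × 5 = 5
  FM-4: 4 × 6 = 24
  FM-5: 10 × 10 = 100
  FM-6: 8 × 6 = 48
  FM-7: 10 × 9 = 90
Highest criticality is 100 → FM-5.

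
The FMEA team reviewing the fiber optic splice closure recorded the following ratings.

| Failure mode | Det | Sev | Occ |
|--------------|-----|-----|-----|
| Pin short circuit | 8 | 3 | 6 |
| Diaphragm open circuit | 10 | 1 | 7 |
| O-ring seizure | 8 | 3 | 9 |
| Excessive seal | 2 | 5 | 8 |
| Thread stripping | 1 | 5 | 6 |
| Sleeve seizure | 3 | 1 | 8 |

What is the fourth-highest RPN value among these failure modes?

RPN = Severity × Occurrence × Detection:
  Pin short circuit: 3 × 6 × 8 = 144
  Diaphragm open circuit: 1 × 7 × 10 = 70
  O-ring seizure: 3 × 9 × 8 = 216
  Excessive seal: 5 × 8 × 2 = 80
  Thread stripping: 5 × 6 × 1 = 30
  Sleeve seizure: 1 × 8 × 3 = 24
Sorted descending: 216, 144, 80, 70, 30, 24.
The fourth-highest RPN is 70 (Diaphragm open circuit).

70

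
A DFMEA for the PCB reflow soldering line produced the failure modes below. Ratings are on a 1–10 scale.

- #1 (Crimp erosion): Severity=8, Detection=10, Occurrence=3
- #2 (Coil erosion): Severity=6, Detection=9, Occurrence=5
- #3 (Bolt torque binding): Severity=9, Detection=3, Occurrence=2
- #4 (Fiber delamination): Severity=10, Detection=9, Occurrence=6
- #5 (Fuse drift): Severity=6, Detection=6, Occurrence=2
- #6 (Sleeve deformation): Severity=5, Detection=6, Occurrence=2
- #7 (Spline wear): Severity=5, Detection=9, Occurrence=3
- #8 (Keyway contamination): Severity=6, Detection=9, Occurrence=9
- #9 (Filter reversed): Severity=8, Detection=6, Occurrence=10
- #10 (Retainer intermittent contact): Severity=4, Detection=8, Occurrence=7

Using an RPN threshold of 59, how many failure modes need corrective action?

9

RPN = Severity × Occurrence × Detection:
  #1: 8 × 3 × 10 = 240
  #2: 6 × 5 × 9 = 270
  #3: 9 × 2 × 3 = 54
  #4: 10 × 6 × 9 = 540
  #5: 6 × 2 × 6 = 72
  #6: 5 × 2 × 6 = 60
  #7: 5 × 3 × 9 = 135
  #8: 6 × 9 × 9 = 486
  #9: 8 × 10 × 6 = 480
  #10: 4 × 7 × 8 = 224
Modes with RPN ≥ 59: #1 (240), #2 (270), #4 (540), #5 (72), #6 (60), #7 (135), #8 (486), #9 (480), #10 (224) → 9.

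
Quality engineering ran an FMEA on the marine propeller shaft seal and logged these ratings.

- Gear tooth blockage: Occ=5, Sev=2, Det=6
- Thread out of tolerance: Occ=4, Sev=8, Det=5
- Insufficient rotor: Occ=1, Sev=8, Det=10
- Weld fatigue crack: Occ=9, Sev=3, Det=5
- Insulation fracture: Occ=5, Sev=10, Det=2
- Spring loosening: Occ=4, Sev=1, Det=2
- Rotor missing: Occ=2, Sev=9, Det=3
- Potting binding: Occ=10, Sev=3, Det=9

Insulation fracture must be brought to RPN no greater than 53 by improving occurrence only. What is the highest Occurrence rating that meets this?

2

Insulation fracture: S=10, O=5, D=2 → current RPN = 100.
Fixed product = 20. Need 20 × O ≤ 53, so O ≤ 53/20 = 2.65.
Maximum integer Occurrence rating = 2 (gives RPN 40; O=3 would give 60 > 53).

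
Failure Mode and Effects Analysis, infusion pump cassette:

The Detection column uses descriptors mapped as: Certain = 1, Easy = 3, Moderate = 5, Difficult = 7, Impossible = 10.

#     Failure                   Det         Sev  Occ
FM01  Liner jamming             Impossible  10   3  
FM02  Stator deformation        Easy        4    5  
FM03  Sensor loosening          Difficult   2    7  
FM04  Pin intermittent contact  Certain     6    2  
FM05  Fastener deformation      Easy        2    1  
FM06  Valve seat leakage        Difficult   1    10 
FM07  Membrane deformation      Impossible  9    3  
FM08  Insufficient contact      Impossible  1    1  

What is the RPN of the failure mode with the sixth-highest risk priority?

12

RPN = Severity × Occurrence × Detection:
  FM01: 10 × 3 × 10 = 300
  FM02: 4 × 5 × 3 = 60
  FM03: 2 × 7 × 7 = 98
  FM04: 6 × 2 × 1 = 12
  FM05: 2 × 1 × 3 = 6
  FM06: 1 × 10 × 7 = 70
  FM07: 9 × 3 × 10 = 270
  FM08: 1 × 1 × 10 = 10
Sorted descending: 300, 270, 98, 70, 60, 12, 10, 6.
The sixth-highest RPN is 12 (FM04).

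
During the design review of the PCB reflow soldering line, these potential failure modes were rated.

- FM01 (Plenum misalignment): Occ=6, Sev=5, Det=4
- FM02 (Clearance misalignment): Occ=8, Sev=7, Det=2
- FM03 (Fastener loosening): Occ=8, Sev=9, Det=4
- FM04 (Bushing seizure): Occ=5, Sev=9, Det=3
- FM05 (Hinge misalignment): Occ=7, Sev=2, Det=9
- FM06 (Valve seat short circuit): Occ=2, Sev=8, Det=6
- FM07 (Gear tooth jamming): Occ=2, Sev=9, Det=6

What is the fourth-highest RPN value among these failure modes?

120

RPN = Severity × Occurrence × Detection:
  FM01: 5 × 6 × 4 = 120
  FM02: 7 × 8 × 2 = 112
  FM03: 9 × 8 × 4 = 288
  FM04: 9 × 5 × 3 = 135
  FM05: 2 × 7 × 9 = 126
  FM06: 8 × 2 × 6 = 96
  FM07: 9 × 2 × 6 = 108
Sorted descending: 288, 135, 126, 120, 112, 108, 96.
The fourth-highest RPN is 120 (FM01).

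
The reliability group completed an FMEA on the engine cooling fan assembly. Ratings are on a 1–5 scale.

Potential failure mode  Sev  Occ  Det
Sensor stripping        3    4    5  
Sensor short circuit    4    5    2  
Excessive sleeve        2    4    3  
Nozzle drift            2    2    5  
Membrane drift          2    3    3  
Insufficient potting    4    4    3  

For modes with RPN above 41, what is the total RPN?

108

RPN = Severity × Occurrence × Detection:
  Sensor stripping: 3 × 4 × 5 = 60
  Sensor short circuit: 4 × 5 × 2 = 40
  Excessive sleeve: 2 × 4 × 3 = 24
  Nozzle drift: 2 × 2 × 5 = 20
  Membrane drift: 2 × 3 × 3 = 18
  Insufficient potting: 4 × 4 × 3 = 48
RPN > 41: Sensor stripping (60), Insufficient potting (48).
Sum: 60 + 48 = 108.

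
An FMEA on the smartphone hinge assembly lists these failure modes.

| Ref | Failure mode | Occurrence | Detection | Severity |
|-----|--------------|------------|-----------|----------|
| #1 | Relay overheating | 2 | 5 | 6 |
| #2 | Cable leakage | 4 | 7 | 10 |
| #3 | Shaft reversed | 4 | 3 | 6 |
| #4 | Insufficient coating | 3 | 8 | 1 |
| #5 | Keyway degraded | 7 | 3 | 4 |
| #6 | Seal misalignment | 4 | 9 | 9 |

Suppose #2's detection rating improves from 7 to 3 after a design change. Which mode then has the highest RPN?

RPN = Severity × Occurrence × Detection:
  #1: 6 × 2 × 5 = 60
  #2: 10 × 4 × 7 = 280
  #3: 6 × 4 × 3 = 72
  #4: 1 × 3 × 8 = 24
  #5: 4 × 7 × 3 = 84
  #6: 9 × 4 × 9 = 324
After action: #2 → 10 × 4 × 3 = 120.
Revised RPNs: #6=324, #2=120, #5=84, #3=72, #1=60, #4=24.
Highest is now #6 (324).

#6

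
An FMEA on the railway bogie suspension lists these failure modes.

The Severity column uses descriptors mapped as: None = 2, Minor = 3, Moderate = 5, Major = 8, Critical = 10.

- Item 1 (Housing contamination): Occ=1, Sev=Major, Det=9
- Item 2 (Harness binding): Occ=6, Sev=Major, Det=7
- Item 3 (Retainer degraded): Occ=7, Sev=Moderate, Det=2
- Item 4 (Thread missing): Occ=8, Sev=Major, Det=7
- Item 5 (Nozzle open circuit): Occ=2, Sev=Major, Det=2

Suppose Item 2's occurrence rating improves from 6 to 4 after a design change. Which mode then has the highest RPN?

RPN = Severity × Occurrence × Detection:
  Item 1: 8 × 1 × 9 = 72
  Item 2: 8 × 6 × 7 = 336
  Item 3: 5 × 7 × 2 = 70
  Item 4: 8 × 8 × 7 = 448
  Item 5: 8 × 2 × 2 = 32
After action: Item 2 → 8 × 4 × 7 = 224.
Revised RPNs: Item 4=448, Item 2=224, Item 1=72, Item 3=70, Item 5=32.
Highest is now Item 4 (448).

Item 4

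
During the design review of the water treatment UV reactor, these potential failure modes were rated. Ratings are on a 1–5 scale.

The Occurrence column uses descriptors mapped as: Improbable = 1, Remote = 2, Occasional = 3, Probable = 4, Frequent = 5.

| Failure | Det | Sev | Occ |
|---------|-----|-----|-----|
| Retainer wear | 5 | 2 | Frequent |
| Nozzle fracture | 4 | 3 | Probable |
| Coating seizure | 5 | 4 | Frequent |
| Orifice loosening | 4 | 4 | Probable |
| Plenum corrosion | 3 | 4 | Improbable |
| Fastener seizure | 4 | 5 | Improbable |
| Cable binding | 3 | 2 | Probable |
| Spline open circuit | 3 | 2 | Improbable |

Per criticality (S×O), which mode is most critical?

Criticality = Severity × Occurrence:
  Retainer wear: 2 × 5 = 10
  Nozzle fracture: 3 × 4 = 12
  Coating seizure: 4 × 5 = 20
  Orifice loosening: 4 × 4 = 16
  Plenum corrosion: 4 × 1 = 4
  Fastener seizure: 5 × 1 = 5
  Cable binding: 2 × 4 = 8
  Spline open circuit: 2 × 1 = 2
Highest criticality is 20 → Coating seizure.

Coating seizure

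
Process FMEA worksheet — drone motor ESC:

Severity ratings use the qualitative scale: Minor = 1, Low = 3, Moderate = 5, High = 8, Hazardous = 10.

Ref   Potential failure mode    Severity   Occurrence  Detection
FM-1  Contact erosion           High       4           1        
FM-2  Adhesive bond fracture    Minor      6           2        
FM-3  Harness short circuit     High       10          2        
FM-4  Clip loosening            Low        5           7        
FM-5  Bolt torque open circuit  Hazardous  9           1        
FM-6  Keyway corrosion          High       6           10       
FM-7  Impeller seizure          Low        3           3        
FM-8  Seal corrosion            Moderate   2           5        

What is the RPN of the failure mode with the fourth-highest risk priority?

90

RPN = Severity × Occurrence × Detection:
  FM-1: 8 × 4 × 1 = 32
  FM-2: 1 × 6 × 2 = 12
  FM-3: 8 × 10 × 2 = 160
  FM-4: 3 × 5 × 7 = 105
  FM-5: 10 × 9 × 1 = 90
  FM-6: 8 × 6 × 10 = 480
  FM-7: 3 × 3 × 3 = 27
  FM-8: 5 × 2 × 5 = 50
Sorted descending: 480, 160, 105, 90, 50, 32, 27, 12.
The fourth-highest RPN is 90 (FM-5).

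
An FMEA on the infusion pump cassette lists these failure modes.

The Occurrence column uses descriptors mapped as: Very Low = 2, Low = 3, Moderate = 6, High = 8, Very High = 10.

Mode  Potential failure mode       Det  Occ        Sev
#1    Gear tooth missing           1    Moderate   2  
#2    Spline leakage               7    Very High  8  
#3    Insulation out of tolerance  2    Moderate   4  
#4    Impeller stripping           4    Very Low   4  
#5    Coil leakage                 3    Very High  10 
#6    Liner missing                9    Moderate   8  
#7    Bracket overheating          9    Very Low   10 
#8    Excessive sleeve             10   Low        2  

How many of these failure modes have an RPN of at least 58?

5

RPN = Severity × Occurrence × Detection:
  #1: 2 × 6 × 1 = 12
  #2: 8 × 10 × 7 = 560
  #3: 4 × 6 × 2 = 48
  #4: 4 × 2 × 4 = 32
  #5: 10 × 10 × 3 = 300
  #6: 8 × 6 × 9 = 432
  #7: 10 × 2 × 9 = 180
  #8: 2 × 3 × 10 = 60
Modes with RPN ≥ 58: #2 (560), #5 (300), #6 (432), #7 (180), #8 (60) → 5.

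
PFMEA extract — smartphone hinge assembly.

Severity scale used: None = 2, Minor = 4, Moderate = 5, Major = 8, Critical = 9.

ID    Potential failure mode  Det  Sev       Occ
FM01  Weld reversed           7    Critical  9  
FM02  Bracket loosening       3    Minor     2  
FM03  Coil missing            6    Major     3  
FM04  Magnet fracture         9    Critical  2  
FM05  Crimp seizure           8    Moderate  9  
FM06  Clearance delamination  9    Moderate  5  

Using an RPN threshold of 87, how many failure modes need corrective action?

5

RPN = Severity × Occurrence × Detection:
  FM01: 9 × 9 × 7 = 567
  FM02: 4 × 2 × 3 = 24
  FM03: 8 × 3 × 6 = 144
  FM04: 9 × 2 × 9 = 162
  FM05: 5 × 9 × 8 = 360
  FM06: 5 × 5 × 9 = 225
Modes with RPN ≥ 87: FM01 (567), FM03 (144), FM04 (162), FM05 (360), FM06 (225) → 5.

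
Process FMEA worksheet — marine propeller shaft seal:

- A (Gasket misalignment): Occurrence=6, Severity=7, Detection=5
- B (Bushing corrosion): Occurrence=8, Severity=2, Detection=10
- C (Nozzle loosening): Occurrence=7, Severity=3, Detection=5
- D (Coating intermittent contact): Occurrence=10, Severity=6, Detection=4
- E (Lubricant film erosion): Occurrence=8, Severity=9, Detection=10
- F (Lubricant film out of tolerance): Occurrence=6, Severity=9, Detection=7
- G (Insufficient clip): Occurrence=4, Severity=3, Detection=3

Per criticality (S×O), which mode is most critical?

E

Criticality = Severity × Occurrence:
  A: 7 × 6 = 42
  B: 2 × 8 = 16
  C: 3 × 7 = 21
  D: 6 × 10 = 60
  E: 9 × 8 = 72
  F: 9 × 6 = 54
  G: 3 × 4 = 12
Highest criticality is 72 → E.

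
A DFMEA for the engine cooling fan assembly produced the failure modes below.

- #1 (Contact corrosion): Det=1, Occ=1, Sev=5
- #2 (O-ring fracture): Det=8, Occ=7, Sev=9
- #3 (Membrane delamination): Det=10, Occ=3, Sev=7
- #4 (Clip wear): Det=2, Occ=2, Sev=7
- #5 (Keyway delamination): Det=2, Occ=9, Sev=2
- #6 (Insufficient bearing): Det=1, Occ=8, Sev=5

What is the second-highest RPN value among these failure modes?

RPN = Severity × Occurrence × Detection:
  #1: 5 × 1 × 1 = 5
  #2: 9 × 7 × 8 = 504
  #3: 7 × 3 × 10 = 210
  #4: 7 × 2 × 2 = 28
  #5: 2 × 9 × 2 = 36
  #6: 5 × 8 × 1 = 40
Sorted descending: 504, 210, 40, 36, 28, 5.
The second-highest RPN is 210 (#3).

210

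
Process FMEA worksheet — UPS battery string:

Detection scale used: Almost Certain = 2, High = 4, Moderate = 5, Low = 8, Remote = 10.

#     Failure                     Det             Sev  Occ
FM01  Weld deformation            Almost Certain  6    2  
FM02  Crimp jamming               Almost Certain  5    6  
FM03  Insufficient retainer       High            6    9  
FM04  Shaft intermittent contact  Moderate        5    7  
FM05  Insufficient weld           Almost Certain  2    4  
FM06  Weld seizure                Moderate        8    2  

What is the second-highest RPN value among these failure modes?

175

RPN = Severity × Occurrence × Detection:
  FM01: 6 × 2 × 2 = 24
  FM02: 5 × 6 × 2 = 60
  FM03: 6 × 9 × 4 = 216
  FM04: 5 × 7 × 5 = 175
  FM05: 2 × 4 × 2 = 16
  FM06: 8 × 2 × 5 = 80
Sorted descending: 216, 175, 80, 60, 24, 16.
The second-highest RPN is 175 (FM04).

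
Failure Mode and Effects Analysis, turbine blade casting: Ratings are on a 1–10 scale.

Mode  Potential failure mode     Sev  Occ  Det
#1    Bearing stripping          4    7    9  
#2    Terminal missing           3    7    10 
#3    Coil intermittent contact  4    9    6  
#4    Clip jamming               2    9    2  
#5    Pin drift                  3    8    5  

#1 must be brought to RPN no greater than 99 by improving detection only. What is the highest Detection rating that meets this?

3

#1: S=4, O=7, D=9 → current RPN = 252.
Fixed product = 28. Need 28 × D ≤ 99, so D ≤ 99/28 = 3.54.
Maximum integer Detection rating = 3 (gives RPN 84; D=4 would give 112 > 99).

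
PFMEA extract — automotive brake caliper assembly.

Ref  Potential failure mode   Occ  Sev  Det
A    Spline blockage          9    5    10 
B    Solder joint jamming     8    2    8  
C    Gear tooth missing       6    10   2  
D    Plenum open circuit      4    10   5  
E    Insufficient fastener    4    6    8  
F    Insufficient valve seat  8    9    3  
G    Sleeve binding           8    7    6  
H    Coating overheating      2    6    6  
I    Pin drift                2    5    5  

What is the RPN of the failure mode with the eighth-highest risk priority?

RPN = Severity × Occurrence × Detection:
  A: 5 × 9 × 10 = 450
  B: 2 × 8 × 8 = 128
  C: 10 × 6 × 2 = 120
  D: 10 × 4 × 5 = 200
  E: 6 × 4 × 8 = 192
  F: 9 × 8 × 3 = 216
  G: 7 × 8 × 6 = 336
  H: 6 × 2 × 6 = 72
  I: 5 × 2 × 5 = 50
Sorted descending: 450, 336, 216, 200, 192, 128, 120, 72, 50.
The eighth-highest RPN is 72 (H).

72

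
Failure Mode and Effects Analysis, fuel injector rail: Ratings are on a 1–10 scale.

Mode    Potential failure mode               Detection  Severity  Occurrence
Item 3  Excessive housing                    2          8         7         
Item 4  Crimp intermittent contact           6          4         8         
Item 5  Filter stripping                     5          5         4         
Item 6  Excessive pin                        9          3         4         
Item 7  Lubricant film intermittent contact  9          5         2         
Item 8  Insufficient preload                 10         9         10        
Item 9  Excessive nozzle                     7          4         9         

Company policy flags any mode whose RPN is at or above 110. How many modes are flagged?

RPN = Severity × Occurrence × Detection:
  Item 3: 8 × 7 × 2 = 112
  Item 4: 4 × 8 × 6 = 192
  Item 5: 5 × 4 × 5 = 100
  Item 6: 3 × 4 × 9 = 108
  Item 7: 5 × 2 × 9 = 90
  Item 8: 9 × 10 × 10 = 900
  Item 9: 4 × 9 × 7 = 252
Modes with RPN ≥ 110: Item 3 (112), Item 4 (192), Item 8 (900), Item 9 (252) → 4.

4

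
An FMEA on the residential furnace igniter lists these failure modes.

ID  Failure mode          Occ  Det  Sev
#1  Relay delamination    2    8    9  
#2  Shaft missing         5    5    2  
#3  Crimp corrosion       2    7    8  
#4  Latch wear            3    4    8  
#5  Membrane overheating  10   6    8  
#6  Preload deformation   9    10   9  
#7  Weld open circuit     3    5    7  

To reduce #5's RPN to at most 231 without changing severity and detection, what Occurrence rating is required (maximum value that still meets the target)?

4

#5: S=8, O=10, D=6 → current RPN = 480.
Fixed product = 48. Need 48 × O ≤ 231, so O ≤ 231/48 = 4.81.
Maximum integer Occurrence rating = 4 (gives RPN 192; O=5 would give 240 > 231).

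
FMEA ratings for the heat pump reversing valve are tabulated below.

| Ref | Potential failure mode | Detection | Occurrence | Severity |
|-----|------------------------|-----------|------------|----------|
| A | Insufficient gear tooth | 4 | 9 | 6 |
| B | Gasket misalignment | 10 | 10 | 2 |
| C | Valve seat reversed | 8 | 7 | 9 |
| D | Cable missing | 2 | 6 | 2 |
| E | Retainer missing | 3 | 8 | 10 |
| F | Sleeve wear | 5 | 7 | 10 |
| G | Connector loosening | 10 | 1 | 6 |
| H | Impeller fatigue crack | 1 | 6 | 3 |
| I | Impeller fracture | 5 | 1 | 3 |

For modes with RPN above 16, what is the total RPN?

RPN = Severity × Occurrence × Detection:
  A: 6 × 9 × 4 = 216
  B: 2 × 10 × 10 = 200
  C: 9 × 7 × 8 = 504
  D: 2 × 6 × 2 = 24
  E: 10 × 8 × 3 = 240
  F: 10 × 7 × 5 = 350
  G: 6 × 1 × 10 = 60
  H: 3 × 6 × 1 = 18
  I: 3 × 1 × 5 = 15
RPN > 16: A (216), B (200), C (504), D (24), E (240), F (350), G (60), H (18).
Sum: 216 + 200 + 504 + 24 + 240 + 350 + 60 + 18 = 1612.

1612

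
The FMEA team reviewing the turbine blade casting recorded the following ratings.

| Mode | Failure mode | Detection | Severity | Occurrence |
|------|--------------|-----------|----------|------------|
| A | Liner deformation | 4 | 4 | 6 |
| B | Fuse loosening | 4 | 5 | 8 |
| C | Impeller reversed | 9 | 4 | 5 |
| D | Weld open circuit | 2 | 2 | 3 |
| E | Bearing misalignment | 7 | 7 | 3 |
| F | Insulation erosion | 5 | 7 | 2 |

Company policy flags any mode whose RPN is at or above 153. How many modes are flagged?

RPN = Severity × Occurrence × Detection:
  A: 4 × 6 × 4 = 96
  B: 5 × 8 × 4 = 160
  C: 4 × 5 × 9 = 180
  D: 2 × 3 × 2 = 12
  E: 7 × 3 × 7 = 147
  F: 7 × 2 × 5 = 70
Modes with RPN ≥ 153: B (160), C (180) → 2.

2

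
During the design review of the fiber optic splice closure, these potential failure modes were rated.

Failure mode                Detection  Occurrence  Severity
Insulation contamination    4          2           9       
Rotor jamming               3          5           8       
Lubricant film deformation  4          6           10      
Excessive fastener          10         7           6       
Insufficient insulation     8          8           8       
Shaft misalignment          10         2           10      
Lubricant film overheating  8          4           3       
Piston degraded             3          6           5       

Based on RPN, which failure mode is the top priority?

Insufficient insulation

RPN = Severity × Occurrence × Detection:
  Insulation contamination: 9 × 2 × 4 = 72
  Rotor jamming: 8 × 5 × 3 = 120
  Lubricant film deformation: 10 × 6 × 4 = 240
  Excessive fastener: 6 × 7 × 10 = 420
  Insufficient insulation: 8 × 8 × 8 = 512
  Shaft misalignment: 10 × 2 × 10 = 200
  Lubricant film overheating: 3 × 4 × 8 = 96
  Piston degraded: 5 × 6 × 3 = 90
Highest RPN is 512 → Insufficient insulation.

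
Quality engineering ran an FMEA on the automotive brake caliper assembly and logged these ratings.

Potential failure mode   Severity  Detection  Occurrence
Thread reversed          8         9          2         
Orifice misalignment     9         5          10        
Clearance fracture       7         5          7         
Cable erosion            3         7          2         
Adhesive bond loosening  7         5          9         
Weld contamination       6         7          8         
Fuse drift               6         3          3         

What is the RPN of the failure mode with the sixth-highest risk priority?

RPN = Severity × Occurrence × Detection:
  Thread reversed: 8 × 2 × 9 = 144
  Orifice misalignment: 9 × 10 × 5 = 450
  Clearance fracture: 7 × 7 × 5 = 245
  Cable erosion: 3 × 2 × 7 = 42
  Adhesive bond loosening: 7 × 9 × 5 = 315
  Weld contamination: 6 × 8 × 7 = 336
  Fuse drift: 6 × 3 × 3 = 54
Sorted descending: 450, 336, 315, 245, 144, 54, 42.
The sixth-highest RPN is 54 (Fuse drift).

54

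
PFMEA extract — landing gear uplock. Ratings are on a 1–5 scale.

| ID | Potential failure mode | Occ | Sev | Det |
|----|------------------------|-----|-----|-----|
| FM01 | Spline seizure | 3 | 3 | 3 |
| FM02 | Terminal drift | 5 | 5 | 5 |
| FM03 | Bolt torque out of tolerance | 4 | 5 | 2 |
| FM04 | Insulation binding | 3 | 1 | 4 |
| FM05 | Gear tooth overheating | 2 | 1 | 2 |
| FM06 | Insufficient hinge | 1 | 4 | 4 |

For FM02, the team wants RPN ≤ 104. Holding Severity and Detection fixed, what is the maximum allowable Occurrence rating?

4

FM02: S=5, O=5, D=5 → current RPN = 125.
Fixed product = 25. Need 25 × O ≤ 104, so O ≤ 104/25 = 4.16.
Maximum integer Occurrence rating = 4 (gives RPN 100; O=5 would give 125 > 104).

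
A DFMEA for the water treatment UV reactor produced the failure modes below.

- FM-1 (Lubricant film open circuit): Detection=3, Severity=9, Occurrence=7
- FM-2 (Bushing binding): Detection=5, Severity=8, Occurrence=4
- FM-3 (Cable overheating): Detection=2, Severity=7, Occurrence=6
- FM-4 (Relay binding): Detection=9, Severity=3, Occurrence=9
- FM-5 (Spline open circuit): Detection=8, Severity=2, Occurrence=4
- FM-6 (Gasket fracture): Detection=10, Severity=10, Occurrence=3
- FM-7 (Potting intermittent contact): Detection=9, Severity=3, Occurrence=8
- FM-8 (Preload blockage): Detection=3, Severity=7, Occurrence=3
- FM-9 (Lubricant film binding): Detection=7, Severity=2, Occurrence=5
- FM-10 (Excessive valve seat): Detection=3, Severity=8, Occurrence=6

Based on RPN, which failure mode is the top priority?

RPN = Severity × Occurrence × Detection:
  FM-1: 9 × 7 × 3 = 189
  FM-2: 8 × 4 × 5 = 160
  FM-3: 7 × 6 × 2 = 84
  FM-4: 3 × 9 × 9 = 243
  FM-5: 2 × 4 × 8 = 64
  FM-6: 10 × 3 × 10 = 300
  FM-7: 3 × 8 × 9 = 216
  FM-8: 7 × 3 × 3 = 63
  FM-9: 2 × 5 × 7 = 70
  FM-10: 8 × 6 × 3 = 144
Highest RPN is 300 → FM-6.

FM-6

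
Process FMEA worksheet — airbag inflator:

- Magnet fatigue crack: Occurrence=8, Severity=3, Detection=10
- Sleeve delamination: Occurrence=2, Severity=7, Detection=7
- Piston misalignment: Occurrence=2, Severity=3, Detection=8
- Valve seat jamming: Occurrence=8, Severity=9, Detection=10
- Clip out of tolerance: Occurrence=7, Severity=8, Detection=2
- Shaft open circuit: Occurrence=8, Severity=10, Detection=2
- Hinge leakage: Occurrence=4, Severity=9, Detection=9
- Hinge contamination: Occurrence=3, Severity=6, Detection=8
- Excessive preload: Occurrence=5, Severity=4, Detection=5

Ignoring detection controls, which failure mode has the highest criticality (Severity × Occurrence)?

Shaft open circuit

Criticality = Severity × Occurrence:
  Magnet fatigue crack: 3 × 8 = 24
  Sleeve delamination: 7 × 2 = 14
  Piston misalignment: 3 × 2 = 6
  Valve seat jamming: 9 × 8 = 72
  Clip out of tolerance: 8 × 7 = 56
  Shaft open circuit: 10 × 8 = 80
  Hinge leakage: 9 × 4 = 36
  Hinge contamination: 6 × 3 = 18
  Excessive preload: 4 × 5 = 20
Highest criticality is 80 → Shaft open circuit.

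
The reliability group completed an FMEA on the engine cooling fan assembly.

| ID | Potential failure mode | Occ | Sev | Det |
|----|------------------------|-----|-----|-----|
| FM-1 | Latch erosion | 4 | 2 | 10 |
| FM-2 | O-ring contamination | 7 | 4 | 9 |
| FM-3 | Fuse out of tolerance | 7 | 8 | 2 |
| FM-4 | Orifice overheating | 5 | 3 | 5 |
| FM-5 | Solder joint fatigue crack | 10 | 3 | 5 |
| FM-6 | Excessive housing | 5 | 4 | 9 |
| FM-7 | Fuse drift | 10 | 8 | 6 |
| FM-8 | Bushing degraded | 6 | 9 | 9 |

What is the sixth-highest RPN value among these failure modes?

RPN = Severity × Occurrence × Detection:
  FM-1: 2 × 4 × 10 = 80
  FM-2: 4 × 7 × 9 = 252
  FM-3: 8 × 7 × 2 = 112
  FM-4: 3 × 5 × 5 = 75
  FM-5: 3 × 10 × 5 = 150
  FM-6: 4 × 5 × 9 = 180
  FM-7: 8 × 10 × 6 = 480
  FM-8: 9 × 6 × 9 = 486
Sorted descending: 486, 480, 252, 180, 150, 112, 80, 75.
The sixth-highest RPN is 112 (FM-3).

112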